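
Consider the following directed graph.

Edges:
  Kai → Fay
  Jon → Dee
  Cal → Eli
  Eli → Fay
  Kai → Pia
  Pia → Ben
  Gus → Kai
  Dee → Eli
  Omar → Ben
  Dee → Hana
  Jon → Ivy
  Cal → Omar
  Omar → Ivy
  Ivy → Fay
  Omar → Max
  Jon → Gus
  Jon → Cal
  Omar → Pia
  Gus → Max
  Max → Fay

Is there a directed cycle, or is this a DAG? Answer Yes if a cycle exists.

No

DFS with white/gray/black marking, starting from Hana:
Hana gray
Hana black
Omar gray
  Ivy gray
    Fay gray
    Fay black
  Ivy black
  Pia gray
    Ben gray
    Ben black
  Pia black
  Max gray
    Max→Fay: Fay black — skip
  Max black
  Omar→Ben: Ben black — skip
Omar black
Cal gray
  Cal→Omar: Omar black — skip
  Eli gray
    Eli→Fay: Fay black — skip
  Eli black
Cal black
Dee gray
  Dee→Hana: Hana black — skip
  Dee→Eli: Eli black — skip
Dee black
Jon gray
  Gus gray
    Gus→Max: Max black — skip
    Kai gray
      Kai→Fay: Fay black — skip
      Kai→Pia: Pia black — skip
    Kai black
  Gus black
  Jon→Dee: Dee black — skip
  Jon→Ivy: Ivy black — skip
  Jon→Cal: Cal black — skip
Jon black
Every edge goes to a white or black vertex — no back edge, so the graph is acyclic.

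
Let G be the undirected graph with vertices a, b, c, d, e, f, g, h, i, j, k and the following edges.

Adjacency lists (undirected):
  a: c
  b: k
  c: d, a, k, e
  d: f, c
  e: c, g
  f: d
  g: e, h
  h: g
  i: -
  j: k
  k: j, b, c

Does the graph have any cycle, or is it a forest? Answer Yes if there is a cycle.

No

DFS, tracking each vertex's parent; an edge to a visited non-parent vertex closes a cycle.
Start from e:
visit e (parent –)
  visit c (parent e)
    visit d (parent c)
      visit f (parent d)
        f–d: parent, skip
      d–c: parent, skip
    visit a (parent c)
      a–c: parent, skip
    visit k (parent c)
      visit j (parent k)
        j–k: parent, skip
      visit b (parent k)
        b–k: parent, skip
      k–c: parent, skip
    c–e: parent, skip
  visit g (parent e)
    g–e: parent, skip
    visit h (parent g)
      h–g: parent, skip
visit i (parent –)
No non-parent visited neighbor found — the graph is a forest.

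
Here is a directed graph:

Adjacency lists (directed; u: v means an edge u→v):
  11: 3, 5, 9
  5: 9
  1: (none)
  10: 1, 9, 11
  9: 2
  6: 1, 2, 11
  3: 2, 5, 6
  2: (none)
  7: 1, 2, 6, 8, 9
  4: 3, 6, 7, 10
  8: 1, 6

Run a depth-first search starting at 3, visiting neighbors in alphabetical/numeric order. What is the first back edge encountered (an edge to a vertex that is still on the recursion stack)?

11→3

DFS from 3 (visiting neighbors in alphabetical/numeric order); mark gray on enter, black on exit:
3 gray
  2 gray
  2 black
  5 gray
    9 gray
      9→2: 2 black — skip
    9 black
  5 black
  6 gray
    1 gray
    1 black
    6→2: 2 black — skip
    11 gray
      11→3: 3 is gray → back edge
First back edge: 11 → 3.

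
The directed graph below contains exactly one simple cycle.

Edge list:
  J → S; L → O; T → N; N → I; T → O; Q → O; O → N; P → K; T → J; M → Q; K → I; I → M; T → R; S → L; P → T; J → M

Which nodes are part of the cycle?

I, M, N, O, Q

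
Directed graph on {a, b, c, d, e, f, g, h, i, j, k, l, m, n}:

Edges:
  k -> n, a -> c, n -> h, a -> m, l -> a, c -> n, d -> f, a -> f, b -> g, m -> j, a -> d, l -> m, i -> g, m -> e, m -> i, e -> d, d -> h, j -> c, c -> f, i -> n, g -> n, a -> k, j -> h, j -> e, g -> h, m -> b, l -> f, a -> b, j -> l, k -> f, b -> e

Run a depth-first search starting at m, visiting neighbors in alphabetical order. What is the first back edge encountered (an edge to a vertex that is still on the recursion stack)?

DFS from m (visiting neighbors in alphabetical order); mark gray on enter, black on exit:
m gray
  b gray
    e gray
      d gray
        f gray
        f black
        h gray
        h black
      d black
    e black
    g gray
      g→h: h black — skip
      n gray
        n→h: h black — skip
      n black
    g black
  b black
  m→e: e black — skip
  i gray
    i→g: g black — skip
    i→n: n black — skip
  i black
  j gray
    c gray
      c→f: f black — skip
      c→n: n black — skip
    c black
    j→e: e black — skip
    j→h: h black — skip
    l gray
      a gray
        a→b: b black — skip
        a→c: c black — skip
        a→d: d black — skip
        a→f: f black — skip
        k gray
          k→f: f black — skip
          k→n: n black — skip
        k black
        a→m: m is gray → back edge
First back edge: a → m.

a->m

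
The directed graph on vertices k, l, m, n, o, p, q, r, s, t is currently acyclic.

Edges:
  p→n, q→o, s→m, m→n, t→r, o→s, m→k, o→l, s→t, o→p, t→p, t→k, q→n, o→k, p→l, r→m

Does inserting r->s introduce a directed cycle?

Yes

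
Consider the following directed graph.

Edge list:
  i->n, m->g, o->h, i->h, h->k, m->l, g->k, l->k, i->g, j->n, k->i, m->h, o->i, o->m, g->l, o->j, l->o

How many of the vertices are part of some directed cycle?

A vertex is on a directed cycle iff it belongs to a strongly connected component of size ≥ 2 (or has a self-loop).
The vertices on cycles are {g, h, i, k, l, m, o} — 7 in total.

7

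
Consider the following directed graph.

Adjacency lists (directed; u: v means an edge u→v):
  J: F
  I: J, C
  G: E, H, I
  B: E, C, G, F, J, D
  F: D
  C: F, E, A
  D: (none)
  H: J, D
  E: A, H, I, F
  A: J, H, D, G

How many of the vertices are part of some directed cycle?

A vertex is on a directed cycle iff it belongs to a strongly connected component of size ≥ 2 (or has a self-loop).
The vertices on cycles are {A, C, E, G, I} — 5 in total.

5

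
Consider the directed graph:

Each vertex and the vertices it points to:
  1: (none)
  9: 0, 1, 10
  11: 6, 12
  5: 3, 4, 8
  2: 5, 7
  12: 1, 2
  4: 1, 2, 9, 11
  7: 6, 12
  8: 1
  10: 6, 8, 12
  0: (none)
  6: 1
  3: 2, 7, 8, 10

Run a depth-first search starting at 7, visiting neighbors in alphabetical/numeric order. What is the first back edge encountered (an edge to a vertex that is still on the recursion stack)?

DFS from 7 (visiting neighbors in alphabetical/numeric order); mark gray on enter, black on exit:
7 gray
  6 gray
    1 gray
    1 black
  6 black
  12 gray
    12→1: 1 black — skip
    2 gray
      5 gray
        3 gray
          3→2: 2 is gray → back edge
First back edge: 3 → 2.

3->2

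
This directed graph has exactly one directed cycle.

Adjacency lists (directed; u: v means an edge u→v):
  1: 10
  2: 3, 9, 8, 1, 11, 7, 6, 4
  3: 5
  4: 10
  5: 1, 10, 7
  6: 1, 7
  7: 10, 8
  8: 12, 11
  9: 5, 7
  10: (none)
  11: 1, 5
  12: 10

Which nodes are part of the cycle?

5, 7, 8, 11

DFS with gray/black marking from 8:
8 gray
  12 gray
    10 gray
    10 black
  12 black
  11 gray
    1 gray
      1→10: 10 black — skip
    1 black
    5 gray
      5→1: 1 black — skip
      5→10: 10 black — skip
      7 gray
        7→10: 10 black — skip
        7→8: 8 is gray → back edge
Back edge closes the cycle 8 → 11 → 5 → 7 → 8; its vertices are {5, 7, 8, 11}.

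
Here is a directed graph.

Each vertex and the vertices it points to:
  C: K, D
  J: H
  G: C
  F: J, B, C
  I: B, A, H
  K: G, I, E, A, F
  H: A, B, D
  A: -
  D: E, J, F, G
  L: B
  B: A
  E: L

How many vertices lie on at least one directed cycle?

A vertex is on a directed cycle iff it belongs to a strongly connected component of size ≥ 2 (or has a self-loop).
The vertices on cycles are {C, D, F, G, H, I, J, K} — 8 in total.

8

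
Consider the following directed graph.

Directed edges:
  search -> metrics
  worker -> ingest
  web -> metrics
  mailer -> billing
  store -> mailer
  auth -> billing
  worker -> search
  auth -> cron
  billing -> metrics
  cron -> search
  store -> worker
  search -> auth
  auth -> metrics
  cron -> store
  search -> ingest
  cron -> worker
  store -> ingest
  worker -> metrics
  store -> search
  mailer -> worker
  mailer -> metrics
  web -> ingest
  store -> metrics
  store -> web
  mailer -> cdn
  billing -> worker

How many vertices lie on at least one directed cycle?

7

A vertex is on a directed cycle iff it belongs to a strongly connected component of size ≥ 2 (or has a self-loop).
The vertices on cycles are {auth, cron, store, mailer, search, worker, billing} — 7 in total.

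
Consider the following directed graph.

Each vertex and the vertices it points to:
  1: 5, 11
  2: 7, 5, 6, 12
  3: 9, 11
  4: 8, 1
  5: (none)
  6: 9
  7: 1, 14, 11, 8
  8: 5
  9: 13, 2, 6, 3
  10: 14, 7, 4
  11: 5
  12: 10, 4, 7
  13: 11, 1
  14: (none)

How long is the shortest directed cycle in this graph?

For each vertex v, BFS finds the shortest path from v back to v.
The shortest such closed walk is 6 → 9 → 6, length 2.

2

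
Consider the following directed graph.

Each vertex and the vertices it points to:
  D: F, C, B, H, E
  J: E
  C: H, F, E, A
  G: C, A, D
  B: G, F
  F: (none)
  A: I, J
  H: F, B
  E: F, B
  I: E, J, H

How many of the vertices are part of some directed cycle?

A vertex is on a directed cycle iff it belongs to a strongly connected component of size ≥ 2 (or has a self-loop).
The vertices on cycles are {A, B, C, D, E, G, H, I, J} — 9 in total.

9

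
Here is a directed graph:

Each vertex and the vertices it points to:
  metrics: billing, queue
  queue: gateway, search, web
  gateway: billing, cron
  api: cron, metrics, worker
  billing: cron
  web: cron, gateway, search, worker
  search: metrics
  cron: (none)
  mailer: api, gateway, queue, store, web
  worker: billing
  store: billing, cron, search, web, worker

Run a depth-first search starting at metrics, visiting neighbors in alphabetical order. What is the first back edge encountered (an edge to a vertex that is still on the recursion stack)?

DFS from metrics (visiting neighbors in alphabetical order); mark gray on enter, black on exit:
metrics gray
  billing gray
    cron gray
    cron black
  billing black
  queue gray
    gateway gray
      gateway→billing: billing black — skip
      gateway→cron: cron black — skip
    gateway black
    search gray
      search→metrics: metrics is gray → back edge
First back edge: search → metrics.

search->metrics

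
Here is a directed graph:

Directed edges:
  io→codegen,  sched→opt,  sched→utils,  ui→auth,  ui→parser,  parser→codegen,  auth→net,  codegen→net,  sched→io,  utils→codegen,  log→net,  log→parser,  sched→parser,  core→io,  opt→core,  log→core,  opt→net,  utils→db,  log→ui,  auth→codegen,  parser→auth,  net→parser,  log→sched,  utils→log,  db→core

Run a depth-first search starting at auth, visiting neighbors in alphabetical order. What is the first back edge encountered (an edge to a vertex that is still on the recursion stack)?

parser→auth

DFS from auth (visiting neighbors in alphabetical order); mark gray on enter, black on exit:
auth gray
  codegen gray
    net gray
      parser gray
        parser→auth: auth is gray → back edge
First back edge: parser → auth.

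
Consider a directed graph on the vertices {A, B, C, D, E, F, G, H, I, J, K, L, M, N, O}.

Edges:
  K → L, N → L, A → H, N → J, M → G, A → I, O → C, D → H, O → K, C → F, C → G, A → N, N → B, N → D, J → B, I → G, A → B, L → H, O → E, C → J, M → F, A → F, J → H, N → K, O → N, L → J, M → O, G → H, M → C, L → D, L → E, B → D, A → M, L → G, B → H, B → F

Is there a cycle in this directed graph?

DFS with white/gray/black marking, starting from B:
B gray
  D gray
    H gray
    H black
  D black
  B→H: H black — skip
  F gray
  F black
B black
A gray
  M gray
    M→F: F black — skip
    O gray
      K gray
        L gray
          J gray
            J→B: B black — skip
            J→H: H black — skip
          J black
          E gray
          E black
          L→D: D black — skip
          G gray
            G→H: H black — skip
          G black
          L→H: H black — skip
        L black
      K black
      C gray
        C→F: F black — skip
        C→G: G black — skip
        C→J: J black — skip
      C black
      N gray
        N→D: D black — skip
        N→K: K black — skip
        N→J: J black — skip
        N→B: B black — skip
        N→L: L black — skip
      N black
      O→E: E black — skip
    O black
    M→G: G black — skip
    M→C: C black — skip
  M black
  A→F: F black — skip
  I gray
    I→G: G black — skip
  I black
  A→B: B black — skip
  A→N: N black — skip
  A→H: H black — skip
A black
Every edge goes to a white or black vertex — no back edge, so the graph is acyclic.

No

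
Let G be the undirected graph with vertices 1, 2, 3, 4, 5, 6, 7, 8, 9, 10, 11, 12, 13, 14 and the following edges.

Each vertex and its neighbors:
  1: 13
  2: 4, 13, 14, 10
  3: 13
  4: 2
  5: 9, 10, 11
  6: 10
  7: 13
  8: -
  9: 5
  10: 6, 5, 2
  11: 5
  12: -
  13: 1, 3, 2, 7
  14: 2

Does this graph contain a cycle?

No

DFS, tracking each vertex's parent; an edge to a visited non-parent vertex closes a cycle.
Start from 12:
visit 12 (parent –)
visit 1 (parent –)
  visit 13 (parent 1)
    13–1: parent, skip
    visit 3 (parent 13)
      3–13: parent, skip
    visit 2 (parent 13)
      visit 4 (parent 2)
        4–2: parent, skip
      2–13: parent, skip
      visit 14 (parent 2)
        14–2: parent, skip
      visit 10 (parent 2)
        visit 6 (parent 10)
          6–10: parent, skip
        visit 5 (parent 10)
          visit 9 (parent 5)
            9–5: parent, skip
          5–10: parent, skip
          visit 11 (parent 5)
            11–5: parent, skip
        10–2: parent, skip
    visit 7 (parent 13)
      7–13: parent, skip
visit 8 (parent –)
No non-parent visited neighbor found — the graph is a forest.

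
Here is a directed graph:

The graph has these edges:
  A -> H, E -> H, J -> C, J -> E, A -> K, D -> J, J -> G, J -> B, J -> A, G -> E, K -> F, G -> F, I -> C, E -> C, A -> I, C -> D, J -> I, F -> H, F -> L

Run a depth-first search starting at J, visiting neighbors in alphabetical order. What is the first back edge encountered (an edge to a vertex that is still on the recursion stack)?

D→J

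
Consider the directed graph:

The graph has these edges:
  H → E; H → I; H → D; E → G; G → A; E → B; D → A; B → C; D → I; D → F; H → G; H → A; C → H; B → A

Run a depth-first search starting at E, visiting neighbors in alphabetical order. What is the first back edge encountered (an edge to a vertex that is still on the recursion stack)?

H→E

DFS from E (visiting neighbors in alphabetical order); mark gray on enter, black on exit:
E gray
  B gray
    A gray
    A black
    C gray
      H gray
        H→A: A black — skip
        D gray
          D→A: A black — skip
          F gray
          F black
          I gray
          I black
        D black
        H→E: E is gray → back edge
First back edge: H → E.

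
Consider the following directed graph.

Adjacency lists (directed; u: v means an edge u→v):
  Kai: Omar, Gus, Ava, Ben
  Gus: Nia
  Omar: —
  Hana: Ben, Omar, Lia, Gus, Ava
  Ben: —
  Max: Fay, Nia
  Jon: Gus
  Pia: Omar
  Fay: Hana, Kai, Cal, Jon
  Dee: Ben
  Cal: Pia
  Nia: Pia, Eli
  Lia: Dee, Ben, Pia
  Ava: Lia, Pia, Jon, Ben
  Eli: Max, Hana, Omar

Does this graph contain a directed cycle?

Yes

DFS with white/gray/black marking, starting from Ava:
Ava gray
  Lia gray
    Dee gray
      Ben gray
      Ben black
    Dee black
    Lia→Ben: Ben black — skip
    Pia gray
      Omar gray
      Omar black
    Pia black
  Lia black
  Ava→Pia: Pia black — skip
  Jon gray
    Gus gray
      Nia gray
        Nia→Pia: Pia black — skip
        Eli gray
          Max gray
            Fay gray
              Hana gray
                Hana→Ben: Ben black — skip
                Hana→Omar: Omar black — skip
                Hana→Lia: Lia black — skip
                Hana→Gus: Gus is gray → back edge
Back edge found, so a cycle exists: Gus → Nia → Eli → Max → Fay → Hana → Gus.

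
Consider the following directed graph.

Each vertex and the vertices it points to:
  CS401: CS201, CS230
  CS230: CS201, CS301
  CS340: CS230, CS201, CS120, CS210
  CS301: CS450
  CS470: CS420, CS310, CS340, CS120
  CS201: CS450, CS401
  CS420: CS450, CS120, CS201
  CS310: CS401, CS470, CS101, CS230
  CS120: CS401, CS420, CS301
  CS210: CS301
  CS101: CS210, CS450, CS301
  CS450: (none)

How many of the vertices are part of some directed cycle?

7

A vertex is on a directed cycle iff it belongs to a strongly connected component of size ≥ 2 (or has a self-loop).
The vertices on cycles are {CS120, CS201, CS230, CS310, CS401, CS420, CS470} — 7 in total.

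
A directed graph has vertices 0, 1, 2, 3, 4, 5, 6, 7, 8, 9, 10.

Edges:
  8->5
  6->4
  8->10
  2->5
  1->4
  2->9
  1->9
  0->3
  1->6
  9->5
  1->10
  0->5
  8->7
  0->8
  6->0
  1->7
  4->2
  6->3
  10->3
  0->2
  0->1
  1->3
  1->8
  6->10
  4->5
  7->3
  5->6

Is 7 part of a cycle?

7 lies on a cycle iff there is a path from 7 back to itself.
Exploring from 7, it never reaches itself; equivalently, its strongly connected component is a singleton.

No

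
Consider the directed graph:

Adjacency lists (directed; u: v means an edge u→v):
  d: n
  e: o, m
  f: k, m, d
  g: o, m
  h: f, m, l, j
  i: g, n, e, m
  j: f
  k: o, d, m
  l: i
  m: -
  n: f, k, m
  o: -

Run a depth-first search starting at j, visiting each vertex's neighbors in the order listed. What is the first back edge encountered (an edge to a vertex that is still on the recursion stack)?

n->f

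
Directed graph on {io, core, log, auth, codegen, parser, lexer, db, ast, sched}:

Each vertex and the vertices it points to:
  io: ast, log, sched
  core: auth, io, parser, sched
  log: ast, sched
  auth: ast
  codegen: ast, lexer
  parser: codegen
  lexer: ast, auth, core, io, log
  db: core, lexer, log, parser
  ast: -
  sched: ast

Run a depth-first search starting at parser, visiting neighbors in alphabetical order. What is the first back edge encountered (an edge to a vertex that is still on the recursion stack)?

core→parser

DFS from parser (visiting neighbors in alphabetical order); mark gray on enter, black on exit:
parser gray
  codegen gray
    ast gray
    ast black
    lexer gray
      lexer→ast: ast black — skip
      auth gray
        auth→ast: ast black — skip
      auth black
      core gray
        core→auth: auth black — skip
        io gray
          io→ast: ast black — skip
          log gray
            log→ast: ast black — skip
            sched gray
              sched→ast: ast black — skip
            sched black
          log black
          io→sched: sched black — skip
        io black
        core→parser: parser is gray → back edge
First back edge: core → parser.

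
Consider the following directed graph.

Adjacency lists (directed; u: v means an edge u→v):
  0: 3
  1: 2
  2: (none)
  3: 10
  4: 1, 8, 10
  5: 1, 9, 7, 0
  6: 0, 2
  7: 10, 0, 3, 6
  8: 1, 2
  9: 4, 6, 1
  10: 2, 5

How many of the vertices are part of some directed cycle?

8

A vertex is on a directed cycle iff it belongs to a strongly connected component of size ≥ 2 (or has a self-loop).
The vertices on cycles are {0, 3, 4, 5, 6, 7, 9, 10} — 8 in total.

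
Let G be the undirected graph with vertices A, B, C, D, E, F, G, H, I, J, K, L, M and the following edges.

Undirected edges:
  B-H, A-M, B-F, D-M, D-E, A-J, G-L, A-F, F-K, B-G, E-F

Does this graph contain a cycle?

Yes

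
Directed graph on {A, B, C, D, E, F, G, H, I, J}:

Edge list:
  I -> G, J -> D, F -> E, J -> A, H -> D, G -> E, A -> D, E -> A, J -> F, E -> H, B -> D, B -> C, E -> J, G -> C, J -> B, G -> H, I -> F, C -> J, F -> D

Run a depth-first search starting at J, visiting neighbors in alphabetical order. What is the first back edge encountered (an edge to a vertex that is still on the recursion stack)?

DFS from J (visiting neighbors in alphabetical order); mark gray on enter, black on exit:
J gray
  A gray
    D gray
    D black
  A black
  B gray
    C gray
      C→J: J is gray → back edge
First back edge: C → J.

C->J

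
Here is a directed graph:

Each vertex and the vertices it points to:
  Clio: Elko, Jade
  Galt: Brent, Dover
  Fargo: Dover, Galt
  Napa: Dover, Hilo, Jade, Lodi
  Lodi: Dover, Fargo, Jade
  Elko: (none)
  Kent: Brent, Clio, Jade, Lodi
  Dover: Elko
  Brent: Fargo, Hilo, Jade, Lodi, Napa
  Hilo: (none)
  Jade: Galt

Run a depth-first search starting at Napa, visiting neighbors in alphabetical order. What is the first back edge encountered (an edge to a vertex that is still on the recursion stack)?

Fargo→Galt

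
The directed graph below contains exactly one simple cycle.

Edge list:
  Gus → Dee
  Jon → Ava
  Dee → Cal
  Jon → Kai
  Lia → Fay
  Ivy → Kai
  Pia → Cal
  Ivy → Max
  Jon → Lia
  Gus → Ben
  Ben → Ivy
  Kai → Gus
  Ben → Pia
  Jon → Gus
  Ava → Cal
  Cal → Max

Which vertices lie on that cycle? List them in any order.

Ben, Gus, Ivy, Kai

DFS with gray/black marking from Gus:
Gus gray
  Dee gray
    Cal gray
      Max gray
      Max black
    Cal black
  Dee black
  Ben gray
    Ivy gray
      Kai gray
        Kai→Gus: Gus is gray → back edge
Back edge closes the cycle Gus → Ben → Ivy → Kai → Gus; its vertices are {Ben, Gus, Ivy, Kai}.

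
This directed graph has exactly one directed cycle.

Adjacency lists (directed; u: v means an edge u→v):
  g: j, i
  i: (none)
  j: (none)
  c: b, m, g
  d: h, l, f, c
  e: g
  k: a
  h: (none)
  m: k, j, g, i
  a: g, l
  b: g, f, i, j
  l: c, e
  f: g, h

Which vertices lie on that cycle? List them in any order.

DFS with gray/black marking from l:
l gray
  c gray
    b gray
      g gray
        j gray
        j black
        i gray
        i black
      g black
      f gray
        f→g: g black — skip
        h gray
        h black
      f black
      b→i: i black — skip
      b→j: j black — skip
    b black
    m gray
      k gray
        a gray
          a→g: g black — skip
          a→l: l is gray → back edge
Back edge closes the cycle l → c → m → k → a → l; its vertices are {a, c, k, l, m}.

a, c, k, l, m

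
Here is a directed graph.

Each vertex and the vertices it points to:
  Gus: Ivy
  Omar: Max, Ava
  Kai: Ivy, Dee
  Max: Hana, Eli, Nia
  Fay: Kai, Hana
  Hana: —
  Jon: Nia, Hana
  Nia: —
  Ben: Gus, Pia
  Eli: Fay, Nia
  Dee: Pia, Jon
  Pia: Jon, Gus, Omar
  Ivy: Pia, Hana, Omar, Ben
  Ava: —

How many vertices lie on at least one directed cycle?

A vertex is on a directed cycle iff it belongs to a strongly connected component of size ≥ 2 (or has a self-loop).
The vertices on cycles are {Ben, Dee, Eli, Fay, Gus, Ivy, Kai, Max, Pia, Omar} — 10 in total.

10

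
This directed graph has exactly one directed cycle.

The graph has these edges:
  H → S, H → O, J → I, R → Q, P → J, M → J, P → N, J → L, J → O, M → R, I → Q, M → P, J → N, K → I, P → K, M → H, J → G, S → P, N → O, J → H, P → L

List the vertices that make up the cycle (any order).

DFS with gray/black marking from P:
P gray
  N gray
    O gray
    O black
  N black
  J gray
    G gray
    G black
    I gray
      Q gray
      Q black
    I black
    L gray
    L black
    J→N: N black — skip
    J→O: O black — skip
    H gray
      H→O: O black — skip
      S gray
        S→P: P is gray → back edge
Back edge closes the cycle P → J → H → S → P; its vertices are {H, J, P, S}.

H, J, P, S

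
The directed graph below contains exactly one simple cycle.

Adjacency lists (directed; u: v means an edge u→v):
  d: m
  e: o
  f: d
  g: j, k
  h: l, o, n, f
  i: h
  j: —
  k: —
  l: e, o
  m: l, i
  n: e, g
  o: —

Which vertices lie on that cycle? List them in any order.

d, f, h, i, m

DFS with gray/black marking from h:
h gray
  l gray
    e gray
      o gray
      o black
    e black
    l→o: o black — skip
  l black
  h→o: o black — skip
  n gray
    n→e: e black — skip
    g gray
      j gray
      j black
      k gray
      k black
    g black
  n black
  f gray
    d gray
      m gray
        m→l: l black — skip
        i gray
          i→h: h is gray → back edge
Back edge closes the cycle h → f → d → m → i → h; its vertices are {d, f, h, i, m}.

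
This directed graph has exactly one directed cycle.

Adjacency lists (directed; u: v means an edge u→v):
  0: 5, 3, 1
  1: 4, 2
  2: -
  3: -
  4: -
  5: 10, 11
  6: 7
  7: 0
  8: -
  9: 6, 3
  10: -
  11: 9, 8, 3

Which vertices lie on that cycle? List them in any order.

DFS with gray/black marking from 0:
0 gray
  5 gray
    10 gray
    10 black
    11 gray
      9 gray
        6 gray
          7 gray
            7→0: 0 is gray → back edge
Back edge closes the cycle 0 → 5 → 11 → 9 → 6 → 7 → 0; its vertices are {0, 5, 6, 7, 9, 11}.

0, 5, 6, 7, 9, 11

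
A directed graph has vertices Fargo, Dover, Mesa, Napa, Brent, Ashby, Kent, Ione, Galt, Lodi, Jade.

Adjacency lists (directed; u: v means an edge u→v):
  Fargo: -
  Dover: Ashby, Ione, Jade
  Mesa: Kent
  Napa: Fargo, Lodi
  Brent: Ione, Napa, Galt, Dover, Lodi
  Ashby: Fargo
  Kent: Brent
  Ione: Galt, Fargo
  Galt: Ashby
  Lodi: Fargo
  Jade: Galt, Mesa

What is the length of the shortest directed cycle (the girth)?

5

For each vertex v, BFS finds the shortest path from v back to v.
The shortest such closed walk is Kent → Brent → Dover → Jade → Mesa → Kent, length 5.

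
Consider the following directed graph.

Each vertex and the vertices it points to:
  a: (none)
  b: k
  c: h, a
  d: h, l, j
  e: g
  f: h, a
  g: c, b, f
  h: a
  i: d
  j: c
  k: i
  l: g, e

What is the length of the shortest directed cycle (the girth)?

6

For each vertex v, BFS finds the shortest path from v back to v.
The shortest such closed walk is d → l → g → b → k → i → d, length 6.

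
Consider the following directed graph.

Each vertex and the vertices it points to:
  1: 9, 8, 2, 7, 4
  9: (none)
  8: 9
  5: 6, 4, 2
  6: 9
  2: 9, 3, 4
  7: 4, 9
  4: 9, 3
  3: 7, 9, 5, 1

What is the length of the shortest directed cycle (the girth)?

For each vertex v, BFS finds the shortest path from v back to v.
The shortest such closed walk is 1 → 4 → 3 → 1, length 3.

3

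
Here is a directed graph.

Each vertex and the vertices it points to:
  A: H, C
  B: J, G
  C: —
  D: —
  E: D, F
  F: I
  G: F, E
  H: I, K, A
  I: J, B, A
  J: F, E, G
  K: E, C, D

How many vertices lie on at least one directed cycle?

A vertex is on a directed cycle iff it belongs to a strongly connected component of size ≥ 2 (or has a self-loop).
The vertices on cycles are {A, B, E, F, G, H, I, J, K} — 9 in total.

9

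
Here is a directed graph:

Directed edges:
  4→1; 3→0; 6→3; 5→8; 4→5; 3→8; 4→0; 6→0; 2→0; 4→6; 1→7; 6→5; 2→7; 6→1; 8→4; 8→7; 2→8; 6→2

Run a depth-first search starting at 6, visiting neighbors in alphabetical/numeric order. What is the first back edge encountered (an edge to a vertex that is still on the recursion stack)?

DFS from 6 (visiting neighbors in alphabetical/numeric order); mark gray on enter, black on exit:
6 gray
  0 gray
  0 black
  1 gray
    7 gray
    7 black
  1 black
  2 gray
    2→0: 0 black — skip
    2→7: 7 black — skip
    8 gray
      4 gray
        4→0: 0 black — skip
        4→1: 1 black — skip
        5 gray
          5→8: 8 is gray → back edge
First back edge: 5 → 8.

5->8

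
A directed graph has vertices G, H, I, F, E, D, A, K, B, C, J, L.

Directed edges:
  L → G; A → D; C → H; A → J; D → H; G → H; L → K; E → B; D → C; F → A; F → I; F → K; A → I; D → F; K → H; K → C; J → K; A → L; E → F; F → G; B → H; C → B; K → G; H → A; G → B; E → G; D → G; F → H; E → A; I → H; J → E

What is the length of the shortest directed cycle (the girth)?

For each vertex v, BFS finds the shortest path from v back to v.
The shortest such closed walk is A → D → F → A, length 3.

3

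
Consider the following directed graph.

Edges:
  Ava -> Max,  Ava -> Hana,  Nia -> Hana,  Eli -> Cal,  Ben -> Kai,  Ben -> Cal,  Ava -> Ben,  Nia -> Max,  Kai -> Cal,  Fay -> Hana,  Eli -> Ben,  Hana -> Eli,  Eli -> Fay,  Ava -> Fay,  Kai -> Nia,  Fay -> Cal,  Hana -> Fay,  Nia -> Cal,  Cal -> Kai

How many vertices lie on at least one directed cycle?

A vertex is on a directed cycle iff it belongs to a strongly connected component of size ≥ 2 (or has a self-loop).
The vertices on cycles are {Ben, Cal, Eli, Fay, Kai, Nia, Hana} — 7 in total.

7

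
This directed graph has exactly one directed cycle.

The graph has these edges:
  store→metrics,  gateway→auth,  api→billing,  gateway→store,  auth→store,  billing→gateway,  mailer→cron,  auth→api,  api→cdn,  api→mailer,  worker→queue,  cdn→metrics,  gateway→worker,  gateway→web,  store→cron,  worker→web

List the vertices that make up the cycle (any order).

api, auth, billing, gateway

DFS with gray/black marking from gateway:
gateway gray
  web gray
  web black
  worker gray
    worker→web: web black — skip
    queue gray
    queue black
  worker black
  auth gray
    api gray
      billing gray
        billing→gateway: gateway is gray → back edge
Back edge closes the cycle gateway → auth → api → billing → gateway; its vertices are {api, auth, billing, gateway}.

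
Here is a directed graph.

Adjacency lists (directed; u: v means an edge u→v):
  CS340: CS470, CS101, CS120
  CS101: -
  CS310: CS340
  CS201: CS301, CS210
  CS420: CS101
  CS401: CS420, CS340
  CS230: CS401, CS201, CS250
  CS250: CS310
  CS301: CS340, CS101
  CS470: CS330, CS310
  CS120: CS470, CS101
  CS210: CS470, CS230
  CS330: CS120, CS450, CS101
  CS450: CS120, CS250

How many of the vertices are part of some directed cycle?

A vertex is on a directed cycle iff it belongs to a strongly connected component of size ≥ 2 (or has a self-loop).
The vertices on cycles are {CS120, CS201, CS210, CS230, CS250, CS310, CS330, CS340, CS450, CS470} — 10 in total.

10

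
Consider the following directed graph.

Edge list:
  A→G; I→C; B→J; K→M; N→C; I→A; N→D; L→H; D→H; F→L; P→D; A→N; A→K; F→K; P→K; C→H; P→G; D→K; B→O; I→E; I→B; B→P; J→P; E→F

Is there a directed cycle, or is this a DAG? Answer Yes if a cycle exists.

No

DFS with white/gray/black marking, starting from N:
N gray
  C gray
    H gray
    H black
  C black
  D gray
    D→H: H black — skip
    K gray
      M gray
      M black
    K black
  D black
N black
A gray
  G gray
  G black
  A→N: N black — skip
  A→K: K black — skip
A black
B gray
  O gray
  O black
  P gray
    P→K: K black — skip
    P→G: G black — skip
    P→D: D black — skip
  P black
  J gray
    J→P: P black — skip
  J black
B black
E gray
  F gray
    F→K: K black — skip
    L gray
      L→H: H black — skip
    L black
  F black
E black
I gray
  I→C: C black — skip
  I→E: E black — skip
  I→A: A black — skip
  I→B: B black — skip
I black
Every edge goes to a white or black vertex — no back edge, so the graph is acyclic.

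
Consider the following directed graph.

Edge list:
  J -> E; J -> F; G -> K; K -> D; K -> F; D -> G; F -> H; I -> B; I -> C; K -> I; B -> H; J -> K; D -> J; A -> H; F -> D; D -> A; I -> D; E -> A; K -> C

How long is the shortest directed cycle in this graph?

For each vertex v, BFS finds the shortest path from v back to v.
The shortest such closed walk is K → D → J → K, length 3.

3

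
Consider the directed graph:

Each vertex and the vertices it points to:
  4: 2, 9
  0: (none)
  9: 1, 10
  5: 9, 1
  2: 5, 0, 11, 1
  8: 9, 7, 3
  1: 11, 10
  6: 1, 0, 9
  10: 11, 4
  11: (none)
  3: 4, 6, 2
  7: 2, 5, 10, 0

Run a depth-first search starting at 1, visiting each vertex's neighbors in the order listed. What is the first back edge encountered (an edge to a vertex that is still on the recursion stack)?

DFS from 1 (visiting each vertex's neighbors in the order listed); mark gray on enter, black on exit:
1 gray
  11 gray
  11 black
  10 gray
    10→11: 11 black — skip
    4 gray
      2 gray
        5 gray
          9 gray
            9→1: 1 is gray → back edge
First back edge: 9 → 1.

9->1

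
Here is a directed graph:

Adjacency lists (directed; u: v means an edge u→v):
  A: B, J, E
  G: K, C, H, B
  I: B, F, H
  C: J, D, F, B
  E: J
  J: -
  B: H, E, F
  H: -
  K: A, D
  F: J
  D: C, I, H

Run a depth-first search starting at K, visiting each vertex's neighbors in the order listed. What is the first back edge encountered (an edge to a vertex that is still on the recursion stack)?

C→D

DFS from K (visiting each vertex's neighbors in the order listed); mark gray on enter, black on exit:
K gray
  A gray
    B gray
      H gray
      H black
      E gray
        J gray
        J black
      E black
      F gray
        F→J: J black — skip
      F black
    B black
    A→J: J black — skip
    A→E: E black — skip
  A black
  D gray
    C gray
      C→J: J black — skip
      C→D: D is gray → back edge
First back edge: C → D.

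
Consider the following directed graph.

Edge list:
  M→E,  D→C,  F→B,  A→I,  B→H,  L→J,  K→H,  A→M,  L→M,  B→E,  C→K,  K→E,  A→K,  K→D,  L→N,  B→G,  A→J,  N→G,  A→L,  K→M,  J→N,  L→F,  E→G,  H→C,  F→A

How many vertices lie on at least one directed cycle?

A vertex is on a directed cycle iff it belongs to a strongly connected component of size ≥ 2 (or has a self-loop).
The vertices on cycles are {A, C, D, F, H, K, L} — 7 in total.

7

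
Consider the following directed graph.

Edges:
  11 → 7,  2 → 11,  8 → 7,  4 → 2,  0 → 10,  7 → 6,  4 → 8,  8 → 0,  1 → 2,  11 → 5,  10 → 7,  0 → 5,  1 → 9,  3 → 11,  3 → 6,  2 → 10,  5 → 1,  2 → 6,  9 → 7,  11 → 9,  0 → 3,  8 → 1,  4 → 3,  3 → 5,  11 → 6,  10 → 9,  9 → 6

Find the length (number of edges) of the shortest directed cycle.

4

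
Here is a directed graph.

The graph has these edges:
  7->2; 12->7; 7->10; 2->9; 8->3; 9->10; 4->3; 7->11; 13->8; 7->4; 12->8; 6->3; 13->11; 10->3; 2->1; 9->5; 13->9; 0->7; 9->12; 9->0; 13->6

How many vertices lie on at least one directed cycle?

A vertex is on a directed cycle iff it belongs to a strongly connected component of size ≥ 2 (or has a self-loop).
The vertices on cycles are {0, 2, 7, 9, 12} — 5 in total.

5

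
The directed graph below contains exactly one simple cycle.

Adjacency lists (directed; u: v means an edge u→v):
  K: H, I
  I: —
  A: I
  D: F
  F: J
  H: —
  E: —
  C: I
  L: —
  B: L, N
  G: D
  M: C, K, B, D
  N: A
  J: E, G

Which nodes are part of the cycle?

DFS with gray/black marking from D:
D gray
  F gray
    J gray
      E gray
      E black
      G gray
        G→D: D is gray → back edge
Back edge closes the cycle D → F → J → G → D; its vertices are {D, F, G, J}.

D, F, G, J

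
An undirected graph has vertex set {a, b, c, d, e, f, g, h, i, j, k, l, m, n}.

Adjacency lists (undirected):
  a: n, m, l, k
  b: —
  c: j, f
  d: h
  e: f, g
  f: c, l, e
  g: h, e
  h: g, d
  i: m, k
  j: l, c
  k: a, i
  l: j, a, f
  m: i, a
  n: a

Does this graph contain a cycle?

DFS, tracking each vertex's parent; an edge to a visited non-parent vertex closes a cycle.
Start from h:
visit h (parent –)
  visit g (parent h)
    g–h: parent, skip
    visit e (parent g)
      visit f (parent e)
        visit c (parent f)
          visit j (parent c)
            visit l (parent j)
              l–j: parent, skip
              visit a (parent l)
                visit n (parent a)
                  n–a: parent, skip
                visit m (parent a)
                  visit i (parent m)
                    i–m: parent, skip
                    visit k (parent i)
                      k–a: a visited and ≠ parent → cycle
Cycle: a – m – i – k – a.

Yes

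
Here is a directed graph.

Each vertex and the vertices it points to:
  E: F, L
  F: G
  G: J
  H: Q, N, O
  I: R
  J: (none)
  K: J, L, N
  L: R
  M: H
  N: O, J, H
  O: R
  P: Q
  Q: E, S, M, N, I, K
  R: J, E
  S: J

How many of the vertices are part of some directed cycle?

A vertex is on a directed cycle iff it belongs to a strongly connected component of size ≥ 2 (or has a self-loop).
The vertices on cycles are {E, H, K, L, M, N, Q, R} — 8 in total.

8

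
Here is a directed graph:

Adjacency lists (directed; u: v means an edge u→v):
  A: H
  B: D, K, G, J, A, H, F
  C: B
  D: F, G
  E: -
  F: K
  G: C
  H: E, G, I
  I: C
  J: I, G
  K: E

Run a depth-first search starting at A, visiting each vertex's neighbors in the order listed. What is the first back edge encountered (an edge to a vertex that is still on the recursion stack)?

DFS from A (visiting each vertex's neighbors in the order listed); mark gray on enter, black on exit:
A gray
  H gray
    E gray
    E black
    G gray
      C gray
        B gray
          D gray
            F gray
              K gray
                K→E: E black — skip
              K black
            F black
            D→G: G is gray → back edge
First back edge: D → G.

D->G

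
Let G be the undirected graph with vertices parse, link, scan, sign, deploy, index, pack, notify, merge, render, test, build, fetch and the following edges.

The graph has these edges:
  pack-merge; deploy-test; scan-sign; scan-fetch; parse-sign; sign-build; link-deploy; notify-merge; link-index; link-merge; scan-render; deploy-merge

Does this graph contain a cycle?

Yes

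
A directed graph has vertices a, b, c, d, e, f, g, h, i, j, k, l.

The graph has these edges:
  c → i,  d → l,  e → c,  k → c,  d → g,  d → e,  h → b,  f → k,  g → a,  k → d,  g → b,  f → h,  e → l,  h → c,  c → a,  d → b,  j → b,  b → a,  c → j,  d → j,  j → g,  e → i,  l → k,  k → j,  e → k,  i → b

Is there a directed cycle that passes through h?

No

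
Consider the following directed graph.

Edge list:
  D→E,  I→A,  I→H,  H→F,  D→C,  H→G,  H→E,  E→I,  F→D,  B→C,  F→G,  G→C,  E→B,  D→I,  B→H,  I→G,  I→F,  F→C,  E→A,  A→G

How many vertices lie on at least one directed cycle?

A vertex is on a directed cycle iff it belongs to a strongly connected component of size ≥ 2 (or has a self-loop).
The vertices on cycles are {B, D, E, F, H, I} — 6 in total.

6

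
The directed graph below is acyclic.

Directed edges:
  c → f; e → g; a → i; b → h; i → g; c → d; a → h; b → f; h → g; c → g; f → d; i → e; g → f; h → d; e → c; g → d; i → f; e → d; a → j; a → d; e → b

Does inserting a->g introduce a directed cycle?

No

Adding a→g creates a cycle iff g can already reach a.
Explore from g: no path reaches a. The graph stays acyclic.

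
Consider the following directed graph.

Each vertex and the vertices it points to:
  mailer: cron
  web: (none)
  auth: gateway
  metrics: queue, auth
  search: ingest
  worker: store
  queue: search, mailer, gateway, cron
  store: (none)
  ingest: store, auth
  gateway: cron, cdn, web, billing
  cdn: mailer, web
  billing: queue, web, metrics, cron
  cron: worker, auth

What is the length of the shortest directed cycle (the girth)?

3

For each vertex v, BFS finds the shortest path from v back to v.
The shortest such closed walk is gateway → cron → auth → gateway, length 3.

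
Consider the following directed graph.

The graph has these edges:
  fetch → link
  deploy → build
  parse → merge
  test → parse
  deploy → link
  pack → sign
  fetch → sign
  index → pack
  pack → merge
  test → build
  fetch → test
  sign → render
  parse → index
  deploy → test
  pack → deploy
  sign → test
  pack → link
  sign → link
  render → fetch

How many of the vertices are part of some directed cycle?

A vertex is on a directed cycle iff it belongs to a strongly connected component of size ≥ 2 (or has a self-loop).
The vertices on cycles are {pack, sign, test, fetch, index, parse, deploy, render} — 8 in total.

8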